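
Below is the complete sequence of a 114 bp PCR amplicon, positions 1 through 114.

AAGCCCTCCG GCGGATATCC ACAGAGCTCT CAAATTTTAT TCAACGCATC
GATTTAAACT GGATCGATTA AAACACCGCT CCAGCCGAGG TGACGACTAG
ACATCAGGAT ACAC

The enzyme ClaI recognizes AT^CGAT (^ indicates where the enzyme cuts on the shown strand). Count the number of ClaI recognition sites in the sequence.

ATCGAT occurs starting at positions 48, 63.
ClaI cuts at 2 sites.

2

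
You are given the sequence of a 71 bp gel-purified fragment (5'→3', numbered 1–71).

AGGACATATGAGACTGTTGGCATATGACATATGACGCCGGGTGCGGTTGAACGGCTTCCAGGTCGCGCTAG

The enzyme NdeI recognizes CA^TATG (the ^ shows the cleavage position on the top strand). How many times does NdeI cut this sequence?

CATATG occurs starting at positions 5, 21, 28.
NdeI cuts at 3 sites.

3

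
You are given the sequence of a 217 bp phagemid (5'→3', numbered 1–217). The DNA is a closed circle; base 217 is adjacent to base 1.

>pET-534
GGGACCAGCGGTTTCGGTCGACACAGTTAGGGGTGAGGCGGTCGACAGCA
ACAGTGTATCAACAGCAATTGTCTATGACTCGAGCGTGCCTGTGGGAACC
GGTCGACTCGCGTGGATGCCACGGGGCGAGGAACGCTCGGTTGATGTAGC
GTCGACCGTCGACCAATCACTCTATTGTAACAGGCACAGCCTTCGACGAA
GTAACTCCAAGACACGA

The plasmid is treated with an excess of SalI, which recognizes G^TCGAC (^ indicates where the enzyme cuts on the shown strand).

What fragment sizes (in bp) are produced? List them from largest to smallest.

SalI sites (GTCGAC) start at positions 17, 41, 102, 151, 158.
SalI cuts after the first base of each site, so after positions 17, 41, 102, 151, 158.
Circular molecule, 5 cuts → 5 fragments:
  18–41 → 24 bp
  42–102 → 61 bp
  103–151 → 49 bp
  152–158 → 7 bp
  159–217 then 1–17 → 59 + 17 = 76 bp
Sorted largest to smallest: 76, 61, 49, 24, 7 bp.

76, 61, 49, 24, 7 bp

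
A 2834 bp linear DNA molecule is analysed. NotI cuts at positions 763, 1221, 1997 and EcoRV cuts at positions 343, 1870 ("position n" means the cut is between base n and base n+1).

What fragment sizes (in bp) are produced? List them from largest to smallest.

837, 649, 458, 420, 343, 127 bp

Combined cut positions (sorted): 343, 763, 1221, 1870, 1997.
Linear molecule, 5 cuts → 6 fragments:
  343 − 0 = 343 bp
  763 − 343 = 420 bp
  1221 − 763 = 458 bp
  1870 − 1221 = 649 bp
  1997 − 1870 = 127 bp
  2834 − 1997 = 837 bp
Sorted largest to smallest: 837, 649, 458, 420, 343, 127 bp.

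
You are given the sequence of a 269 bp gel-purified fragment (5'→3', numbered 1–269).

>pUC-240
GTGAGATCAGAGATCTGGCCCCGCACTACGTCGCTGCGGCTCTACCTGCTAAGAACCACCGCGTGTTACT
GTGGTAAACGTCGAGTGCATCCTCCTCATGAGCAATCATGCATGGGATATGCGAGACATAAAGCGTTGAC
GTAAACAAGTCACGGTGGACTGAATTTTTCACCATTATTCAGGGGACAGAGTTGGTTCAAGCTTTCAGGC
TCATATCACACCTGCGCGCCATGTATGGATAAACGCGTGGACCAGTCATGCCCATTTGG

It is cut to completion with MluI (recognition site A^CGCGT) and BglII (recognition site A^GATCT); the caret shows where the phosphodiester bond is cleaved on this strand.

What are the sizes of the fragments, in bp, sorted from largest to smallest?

232, 26, 11 bp

The MluI site (ACGCGT) starts at position 243.
MluI cuts after the first base of each site, so after position 243.
The BglII site (AGATCT) starts at position 11.
BglII cuts after the first base of each site, so after position 11.
Combined cut positions: 11, 243.
Linear molecule, 2 cuts → 3 fragments:
  1–11 → 11 bp
  12–243 → 232 bp
  244–269 → 26 bp
Sorted largest to smallest: 232, 26, 11 bp.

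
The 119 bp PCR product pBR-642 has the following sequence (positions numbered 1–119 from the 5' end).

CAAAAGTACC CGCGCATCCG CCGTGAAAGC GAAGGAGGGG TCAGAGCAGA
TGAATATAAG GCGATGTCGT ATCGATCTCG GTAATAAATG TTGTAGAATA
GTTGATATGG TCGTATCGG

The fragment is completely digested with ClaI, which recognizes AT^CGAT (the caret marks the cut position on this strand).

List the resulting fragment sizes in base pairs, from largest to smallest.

72, 47 bp

The ClaI site (ATCGAT) starts at position 71.
ClaI cuts after base 2 of each site, so after position 72.
Linear molecule, 1 cut → 2 fragments:
  1–72 → 72 bp
  73–119 → 47 bp
Sorted largest to smallest: 72, 47 bp.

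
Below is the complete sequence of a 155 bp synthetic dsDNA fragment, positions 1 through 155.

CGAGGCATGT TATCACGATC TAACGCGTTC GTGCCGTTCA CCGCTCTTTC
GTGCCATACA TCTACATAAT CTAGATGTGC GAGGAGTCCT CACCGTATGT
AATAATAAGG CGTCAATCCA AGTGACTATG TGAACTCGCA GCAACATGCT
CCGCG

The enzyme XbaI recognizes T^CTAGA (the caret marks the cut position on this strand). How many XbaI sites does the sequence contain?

1

TCTAGA occurs starting at position 70.
XbaI cuts at 1 site.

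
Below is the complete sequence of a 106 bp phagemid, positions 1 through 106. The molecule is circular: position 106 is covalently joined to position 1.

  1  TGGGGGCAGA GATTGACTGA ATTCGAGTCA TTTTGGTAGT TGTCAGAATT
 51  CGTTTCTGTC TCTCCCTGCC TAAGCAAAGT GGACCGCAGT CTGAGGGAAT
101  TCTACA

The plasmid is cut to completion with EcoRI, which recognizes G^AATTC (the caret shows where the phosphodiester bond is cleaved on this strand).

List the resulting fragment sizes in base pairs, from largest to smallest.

51, 28, 27 bp

EcoRI sites (GAATTC) start at positions 19, 46, 97.
EcoRI cuts after the first base of each site, so after positions 19, 46, 97.
Circular molecule, 3 cuts → 3 fragments:
  20–46 → 27 bp
  47–97 → 51 bp
  98–106 then 1–19 → 9 + 19 = 28 bp
Sorted largest to smallest: 51, 28, 27 bp.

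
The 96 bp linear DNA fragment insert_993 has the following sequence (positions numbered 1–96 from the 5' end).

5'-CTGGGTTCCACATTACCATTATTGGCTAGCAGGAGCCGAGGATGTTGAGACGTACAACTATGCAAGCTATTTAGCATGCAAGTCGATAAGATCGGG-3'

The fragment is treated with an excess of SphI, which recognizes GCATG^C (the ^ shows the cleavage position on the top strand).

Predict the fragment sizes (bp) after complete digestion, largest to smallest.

78, 18 bp

The SphI site (GCATGC) starts at position 74.
SphI cuts after base 5 of each site (before the last base), so after position 78.
Linear molecule, 1 cut → 2 fragments:
  1–78 → 78 bp
  79–96 → 18 bp
Sorted largest to smallest: 78, 18 bp.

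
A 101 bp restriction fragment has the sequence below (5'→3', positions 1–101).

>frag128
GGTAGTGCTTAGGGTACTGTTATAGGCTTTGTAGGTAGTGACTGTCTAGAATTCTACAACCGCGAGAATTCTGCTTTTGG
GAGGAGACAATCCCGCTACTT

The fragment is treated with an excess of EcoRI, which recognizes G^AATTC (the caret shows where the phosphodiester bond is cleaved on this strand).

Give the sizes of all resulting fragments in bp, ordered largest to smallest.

49, 35, 17 bp

EcoRI sites (GAATTC) start at positions 49, 66.
EcoRI cuts after the first base of each site, so after positions 49, 66.
Linear molecule, 2 cuts → 3 fragments:
  1–49 → 49 bp
  50–66 → 17 bp
  67–101 → 35 bp
Sorted largest to smallest: 49, 35, 17 bp.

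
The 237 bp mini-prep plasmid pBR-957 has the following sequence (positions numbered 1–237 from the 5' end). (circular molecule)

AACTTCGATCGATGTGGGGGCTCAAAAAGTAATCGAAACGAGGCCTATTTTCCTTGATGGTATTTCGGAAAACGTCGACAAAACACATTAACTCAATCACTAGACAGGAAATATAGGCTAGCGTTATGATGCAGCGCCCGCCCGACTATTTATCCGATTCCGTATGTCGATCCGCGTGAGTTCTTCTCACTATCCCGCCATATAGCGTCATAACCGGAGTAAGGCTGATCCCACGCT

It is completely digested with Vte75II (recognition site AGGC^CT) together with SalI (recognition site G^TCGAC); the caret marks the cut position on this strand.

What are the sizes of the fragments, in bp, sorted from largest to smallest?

207, 30 bp

The Vte75II site (AGGCCT) starts at position 41.
Vte75II cuts after base 4 of each site, so after position 44.
The SalI site (GTCGAC) starts at position 74.
SalI cuts after the first base of each site, so after position 74.
Combined cut positions: 44, 74.
Circular molecule, 2 cuts → 2 fragments:
  45–74 → 30 bp
  75–237 then 1–44 → 163 + 44 = 207 bp
Sorted largest to smallest: 207, 30 bp.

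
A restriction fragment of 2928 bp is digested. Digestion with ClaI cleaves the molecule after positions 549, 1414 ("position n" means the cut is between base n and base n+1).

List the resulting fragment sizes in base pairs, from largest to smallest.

1514, 865, 549 bp

Linear molecule, 2 cuts → 3 fragments:
  549 − 0 = 549 bp
  1414 − 549 = 865 bp
  2928 − 1414 = 1514 bp
Sorted largest to smallest: 1514, 865, 549 bp.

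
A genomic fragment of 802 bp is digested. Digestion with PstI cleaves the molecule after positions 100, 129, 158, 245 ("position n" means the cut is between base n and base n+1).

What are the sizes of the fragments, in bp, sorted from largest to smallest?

557, 100, 87, 29, 29 bp

Linear molecule, 4 cuts → 5 fragments:
  100 − 0 = 100 bp
  129 − 100 = 29 bp
  158 − 129 = 29 bp
  245 − 158 = 87 bp
  802 − 245 = 557 bp
Sorted largest to smallest: 557, 100, 87, 29, 29 bp.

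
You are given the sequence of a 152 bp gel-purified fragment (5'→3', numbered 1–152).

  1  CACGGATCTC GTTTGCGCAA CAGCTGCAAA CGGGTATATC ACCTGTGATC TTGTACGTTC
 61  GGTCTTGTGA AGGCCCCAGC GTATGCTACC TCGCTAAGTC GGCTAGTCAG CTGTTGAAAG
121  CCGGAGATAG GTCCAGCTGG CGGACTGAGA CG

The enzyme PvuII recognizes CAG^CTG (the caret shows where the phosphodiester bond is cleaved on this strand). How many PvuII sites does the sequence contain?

3

CAGCTG occurs starting at positions 21, 108, 134.
PvuII cuts at 3 sites.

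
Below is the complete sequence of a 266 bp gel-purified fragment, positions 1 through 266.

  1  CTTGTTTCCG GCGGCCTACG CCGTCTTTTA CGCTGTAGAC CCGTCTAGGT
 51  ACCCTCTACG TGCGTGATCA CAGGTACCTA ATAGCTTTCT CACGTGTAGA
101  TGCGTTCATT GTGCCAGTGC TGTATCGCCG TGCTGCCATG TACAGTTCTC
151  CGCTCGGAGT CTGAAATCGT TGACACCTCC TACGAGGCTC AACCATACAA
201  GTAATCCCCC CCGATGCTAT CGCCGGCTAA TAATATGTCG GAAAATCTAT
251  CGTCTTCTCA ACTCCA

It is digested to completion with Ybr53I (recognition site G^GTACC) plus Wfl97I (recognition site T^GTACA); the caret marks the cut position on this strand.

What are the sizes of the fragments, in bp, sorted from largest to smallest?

Ybr53I sites (GGTACC) start at positions 48, 73.
Ybr53I cuts after the first base of each site, so after positions 48, 73.
The Wfl97I site (TGTACA) starts at position 139.
Wfl97I cuts after the first base of each site, so after position 139.
Combined cut positions: 48, 73, 139.
Linear molecule, 3 cuts → 4 fragments:
  1–48 → 48 bp
  49–73 → 25 bp
  74–139 → 66 bp
  140–266 → 127 bp
Sorted largest to smallest: 127, 66, 48, 25 bp.

127, 66, 48, 25 bp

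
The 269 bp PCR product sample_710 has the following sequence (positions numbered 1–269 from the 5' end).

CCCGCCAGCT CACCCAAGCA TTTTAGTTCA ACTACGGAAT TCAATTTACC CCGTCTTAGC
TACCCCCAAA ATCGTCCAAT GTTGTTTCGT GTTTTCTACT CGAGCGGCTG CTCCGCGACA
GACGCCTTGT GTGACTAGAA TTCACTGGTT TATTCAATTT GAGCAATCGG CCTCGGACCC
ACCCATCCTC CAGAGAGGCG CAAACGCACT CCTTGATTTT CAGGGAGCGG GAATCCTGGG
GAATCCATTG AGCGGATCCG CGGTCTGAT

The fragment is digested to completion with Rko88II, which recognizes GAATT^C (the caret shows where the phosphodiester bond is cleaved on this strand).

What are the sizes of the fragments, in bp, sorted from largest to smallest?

Rko88II sites (GAATTC) start at positions 37, 138.
Rko88II cuts after base 5 of each site (before the last base), so after positions 41, 142.
Linear molecule, 2 cuts → 3 fragments:
  1–41 → 41 bp
  42–142 → 101 bp
  143–269 → 127 bp
Sorted largest to smallest: 127, 101, 41 bp.

127, 101, 41 bp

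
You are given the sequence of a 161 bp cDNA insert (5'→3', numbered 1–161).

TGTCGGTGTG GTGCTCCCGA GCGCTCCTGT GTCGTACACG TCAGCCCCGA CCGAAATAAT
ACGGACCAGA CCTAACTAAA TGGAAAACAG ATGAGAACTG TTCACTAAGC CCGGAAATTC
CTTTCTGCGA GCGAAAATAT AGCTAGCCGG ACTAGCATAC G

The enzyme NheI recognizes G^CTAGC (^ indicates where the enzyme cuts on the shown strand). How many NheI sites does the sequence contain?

1

GCTAGC occurs starting at position 142.
NheI cuts at 1 site.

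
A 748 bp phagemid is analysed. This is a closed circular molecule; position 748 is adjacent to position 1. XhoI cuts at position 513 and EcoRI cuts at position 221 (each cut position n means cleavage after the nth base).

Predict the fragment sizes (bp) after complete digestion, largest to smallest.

Combined cut positions (sorted): 221, 513.
Circular molecule, 2 cuts → 2 fragments:
  513 − 221 = 292 bp
  wrap: 748 − 513 + 221 = 456 bp
Sorted largest to smallest: 456, 292 bp.

456, 292 bp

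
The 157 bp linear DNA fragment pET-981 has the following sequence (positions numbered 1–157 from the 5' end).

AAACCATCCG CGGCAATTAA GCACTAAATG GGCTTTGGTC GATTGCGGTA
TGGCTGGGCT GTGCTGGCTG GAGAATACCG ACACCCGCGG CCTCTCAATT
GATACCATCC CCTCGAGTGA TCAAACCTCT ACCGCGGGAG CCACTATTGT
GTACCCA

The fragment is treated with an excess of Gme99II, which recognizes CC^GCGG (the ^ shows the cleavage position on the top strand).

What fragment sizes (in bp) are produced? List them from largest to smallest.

Gme99II sites (CCGCGG) start at positions 8, 85, 132.
Gme99II cuts after base 2 of each site, so after positions 9, 86, 133.
Linear molecule, 3 cuts → 4 fragments:
  1–9 → 9 bp
  10–86 → 77 bp
  87–133 → 47 bp
  134–157 → 24 bp
Sorted largest to smallest: 77, 47, 24, 9 bp.

77, 47, 24, 9 bp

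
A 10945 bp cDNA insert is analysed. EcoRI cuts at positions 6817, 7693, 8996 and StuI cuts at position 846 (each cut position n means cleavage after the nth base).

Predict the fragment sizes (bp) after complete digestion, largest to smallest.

5971, 1949, 1303, 876, 846 bp

Combined cut positions (sorted): 846, 6817, 7693, 8996.
Linear molecule, 4 cuts → 5 fragments:
  846 − 0 = 846 bp
  6817 − 846 = 5971 bp
  7693 − 6817 = 876 bp
  8996 − 7693 = 1303 bp
  10945 − 8996 = 1949 bp
Sorted largest to smallest: 5971, 1949, 1303, 876, 846 bp.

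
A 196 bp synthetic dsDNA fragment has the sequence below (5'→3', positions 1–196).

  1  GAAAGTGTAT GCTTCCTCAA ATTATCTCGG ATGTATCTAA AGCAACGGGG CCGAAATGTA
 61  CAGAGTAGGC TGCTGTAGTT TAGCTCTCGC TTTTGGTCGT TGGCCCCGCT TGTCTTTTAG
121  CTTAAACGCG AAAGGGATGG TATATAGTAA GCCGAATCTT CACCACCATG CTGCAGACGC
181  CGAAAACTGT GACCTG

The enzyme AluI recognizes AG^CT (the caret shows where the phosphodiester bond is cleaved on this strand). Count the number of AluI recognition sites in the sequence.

2

AGCT occurs starting at positions 82, 119.
AluI cuts at 2 sites.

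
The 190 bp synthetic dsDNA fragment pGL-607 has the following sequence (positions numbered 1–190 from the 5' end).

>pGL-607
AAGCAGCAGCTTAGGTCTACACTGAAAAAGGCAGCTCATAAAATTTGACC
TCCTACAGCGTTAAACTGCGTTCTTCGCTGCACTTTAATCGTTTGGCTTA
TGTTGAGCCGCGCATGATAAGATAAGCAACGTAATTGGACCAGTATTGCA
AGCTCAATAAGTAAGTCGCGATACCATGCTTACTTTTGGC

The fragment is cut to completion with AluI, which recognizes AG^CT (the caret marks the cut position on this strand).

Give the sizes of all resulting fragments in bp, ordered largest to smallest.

AluI sites (AGCT) start at positions 8, 33, 151.
AluI cuts after base 2 of each site, so after positions 9, 34, 152.
Linear molecule, 3 cuts → 4 fragments:
  1–9 → 9 bp
  10–34 → 25 bp
  35–152 → 118 bp
  153–190 → 38 bp
Sorted largest to smallest: 118, 38, 25, 9 bp.

118, 38, 25, 9 bp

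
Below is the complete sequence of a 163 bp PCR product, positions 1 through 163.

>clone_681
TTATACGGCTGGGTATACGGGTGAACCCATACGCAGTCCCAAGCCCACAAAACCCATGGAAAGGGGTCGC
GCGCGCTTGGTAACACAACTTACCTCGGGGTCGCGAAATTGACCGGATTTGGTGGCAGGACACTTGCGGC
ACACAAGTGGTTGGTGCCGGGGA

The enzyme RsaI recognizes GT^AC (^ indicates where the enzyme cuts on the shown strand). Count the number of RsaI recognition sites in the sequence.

No occurrence of GTAC is present in the sequence.
RsaI does not cut: 0 sites.

0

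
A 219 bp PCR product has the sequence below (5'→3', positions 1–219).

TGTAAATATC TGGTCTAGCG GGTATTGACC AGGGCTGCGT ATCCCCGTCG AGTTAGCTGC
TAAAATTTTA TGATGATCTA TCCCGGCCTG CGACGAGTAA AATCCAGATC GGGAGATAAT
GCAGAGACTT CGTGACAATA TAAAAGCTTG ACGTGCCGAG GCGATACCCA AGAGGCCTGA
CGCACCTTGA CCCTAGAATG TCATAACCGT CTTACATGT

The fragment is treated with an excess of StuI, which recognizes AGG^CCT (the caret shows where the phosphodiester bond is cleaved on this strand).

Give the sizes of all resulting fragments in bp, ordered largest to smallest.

175, 44 bp

The StuI site (AGGCCT) starts at position 173.
StuI cuts after base 3 of each site, so after position 175.
Linear molecule, 1 cut → 2 fragments:
  1–175 → 175 bp
  176–219 → 44 bp
Sorted largest to smallest: 175, 44 bp.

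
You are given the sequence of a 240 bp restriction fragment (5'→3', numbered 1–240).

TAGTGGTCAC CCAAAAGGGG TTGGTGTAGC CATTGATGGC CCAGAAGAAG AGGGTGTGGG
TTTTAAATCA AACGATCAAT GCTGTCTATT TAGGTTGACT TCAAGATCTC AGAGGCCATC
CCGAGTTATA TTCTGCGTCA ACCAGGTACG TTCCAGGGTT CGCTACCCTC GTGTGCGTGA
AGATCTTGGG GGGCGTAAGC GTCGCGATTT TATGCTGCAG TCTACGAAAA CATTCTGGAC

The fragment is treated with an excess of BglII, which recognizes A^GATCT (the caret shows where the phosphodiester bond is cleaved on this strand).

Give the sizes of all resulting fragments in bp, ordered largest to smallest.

BglII sites (AGATCT) start at positions 104, 181.
BglII cuts after the first base of each site, so after positions 104, 181.
Linear molecule, 2 cuts → 3 fragments:
  1–104 → 104 bp
  105–181 → 77 bp
  182–240 → 59 bp
Sorted largest to smallest: 104, 77, 59 bp.

104, 77, 59 bp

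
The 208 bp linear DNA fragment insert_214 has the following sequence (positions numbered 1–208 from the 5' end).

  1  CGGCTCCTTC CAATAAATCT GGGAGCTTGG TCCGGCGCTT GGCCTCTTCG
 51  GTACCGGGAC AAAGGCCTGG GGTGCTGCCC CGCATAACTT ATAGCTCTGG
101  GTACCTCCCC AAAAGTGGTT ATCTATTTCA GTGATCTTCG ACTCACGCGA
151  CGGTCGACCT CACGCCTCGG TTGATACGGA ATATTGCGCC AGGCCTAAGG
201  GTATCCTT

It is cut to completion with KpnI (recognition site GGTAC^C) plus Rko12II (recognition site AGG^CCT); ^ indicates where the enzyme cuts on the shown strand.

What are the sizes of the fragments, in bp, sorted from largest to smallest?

KpnI sites (GGTACC) start at positions 50, 100.
KpnI cuts after base 5 of each site (before the last base), so after positions 54, 104.
Rko12II sites (AGGCCT) start at positions 63, 191.
Rko12II cuts after base 3 of each site, so after positions 65, 193.
Combined cut positions: 54, 65, 104, 193.
Linear molecule, 4 cuts → 5 fragments:
  1–54 → 54 bp
  55–65 → 11 bp
  66–104 → 39 bp
  105–193 → 89 bp
  194–208 → 15 bp
Sorted largest to smallest: 89, 54, 39, 15, 11 bp.

89, 54, 39, 15, 11 bp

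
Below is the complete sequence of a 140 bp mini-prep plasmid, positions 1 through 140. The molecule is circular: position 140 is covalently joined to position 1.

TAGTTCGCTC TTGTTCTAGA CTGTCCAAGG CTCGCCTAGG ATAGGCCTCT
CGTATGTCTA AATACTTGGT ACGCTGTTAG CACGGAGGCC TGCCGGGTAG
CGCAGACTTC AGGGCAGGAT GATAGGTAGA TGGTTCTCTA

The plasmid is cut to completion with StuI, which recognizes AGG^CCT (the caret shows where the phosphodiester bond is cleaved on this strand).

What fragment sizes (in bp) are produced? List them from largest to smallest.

97, 43 bp

StuI sites (AGGCCT) start at positions 43, 86.
StuI cuts after base 3 of each site, so after positions 45, 88.
Circular molecule, 2 cuts → 2 fragments:
  46–88 → 43 bp
  89–140 then 1–45 → 52 + 45 = 97 bp
Sorted largest to smallest: 97, 43 bp.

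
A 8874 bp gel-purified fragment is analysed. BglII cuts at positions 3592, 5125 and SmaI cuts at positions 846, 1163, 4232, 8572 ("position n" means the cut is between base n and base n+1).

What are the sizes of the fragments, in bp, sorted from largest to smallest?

3447, 2429, 893, 846, 640, 317, 302 bp

Combined cut positions (sorted): 846, 1163, 3592, 4232, 5125, 8572.
Linear molecule, 6 cuts → 7 fragments:
  846 − 0 = 846 bp
  1163 − 846 = 317 bp
  3592 − 1163 = 2429 bp
  4232 − 3592 = 640 bp
  5125 − 4232 = 893 bp
  8572 − 5125 = 3447 bp
  8874 − 8572 = 302 bp
Sorted largest to smallest: 3447, 2429, 893, 846, 640, 317, 302 bp.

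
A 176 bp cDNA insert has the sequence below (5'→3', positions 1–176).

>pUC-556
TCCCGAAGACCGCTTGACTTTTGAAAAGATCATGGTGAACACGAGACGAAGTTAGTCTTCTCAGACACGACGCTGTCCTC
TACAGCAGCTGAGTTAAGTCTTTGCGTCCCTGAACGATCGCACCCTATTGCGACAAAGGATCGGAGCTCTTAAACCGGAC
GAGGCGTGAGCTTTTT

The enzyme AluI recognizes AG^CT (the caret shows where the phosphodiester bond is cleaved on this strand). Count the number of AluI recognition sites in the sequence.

3

AGCT occurs starting at positions 87, 145, 169.
AluI cuts at 3 sites.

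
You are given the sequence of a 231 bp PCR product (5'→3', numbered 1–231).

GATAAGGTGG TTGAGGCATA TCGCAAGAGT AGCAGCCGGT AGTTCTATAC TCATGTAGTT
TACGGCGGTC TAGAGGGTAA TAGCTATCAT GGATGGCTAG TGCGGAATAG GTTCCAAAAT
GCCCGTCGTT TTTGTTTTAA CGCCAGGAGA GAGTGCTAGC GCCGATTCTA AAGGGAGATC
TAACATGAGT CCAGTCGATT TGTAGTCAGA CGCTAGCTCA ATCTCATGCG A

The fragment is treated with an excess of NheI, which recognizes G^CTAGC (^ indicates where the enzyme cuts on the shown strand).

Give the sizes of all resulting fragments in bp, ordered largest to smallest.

155, 57, 19 bp

NheI sites (GCTAGC) start at positions 155, 212.
NheI cuts after the first base of each site, so after positions 155, 212.
Linear molecule, 2 cuts → 3 fragments:
  1–155 → 155 bp
  156–212 → 57 bp
  213–231 → 19 bp
Sorted largest to smallest: 155, 57, 19 bp.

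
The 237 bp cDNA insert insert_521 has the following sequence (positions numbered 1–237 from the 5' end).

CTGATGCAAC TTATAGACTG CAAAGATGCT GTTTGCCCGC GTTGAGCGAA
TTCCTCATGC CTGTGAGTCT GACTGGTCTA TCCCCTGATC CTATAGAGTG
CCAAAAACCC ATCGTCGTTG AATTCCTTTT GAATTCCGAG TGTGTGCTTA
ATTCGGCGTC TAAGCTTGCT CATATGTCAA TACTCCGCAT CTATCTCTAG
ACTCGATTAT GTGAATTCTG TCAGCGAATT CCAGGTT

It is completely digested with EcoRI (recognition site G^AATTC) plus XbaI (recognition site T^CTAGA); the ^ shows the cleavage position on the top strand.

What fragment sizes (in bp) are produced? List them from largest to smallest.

72, 65, 48, 17, 13, 11, 11 bp

EcoRI sites (GAATTC) start at positions 48, 120, 131, 213, 226.
EcoRI cuts after the first base of each site, so after positions 48, 120, 131, 213, 226.
The XbaI site (TCTAGA) starts at position 196.
XbaI cuts after the first base of each site, so after position 196.
Combined cut positions: 48, 120, 131, 196, 213, 226.
Linear molecule, 6 cuts → 7 fragments:
  1–48 → 48 bp
  49–120 → 72 bp
  121–131 → 11 bp
  132–196 → 65 bp
  197–213 → 17 bp
  214–226 → 13 bp
  227–237 → 11 bp
Sorted largest to smallest: 72, 65, 48, 17, 13, 11, 11 bp.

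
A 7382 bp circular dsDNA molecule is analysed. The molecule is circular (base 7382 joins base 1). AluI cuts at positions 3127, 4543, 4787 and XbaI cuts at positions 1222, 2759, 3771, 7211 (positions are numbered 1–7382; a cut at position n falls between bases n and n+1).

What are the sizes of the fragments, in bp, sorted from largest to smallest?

Combined cut positions (sorted): 1222, 2759, 3127, 3771, 4543, 4787, 7211.
Circular molecule, 7 cuts → 7 fragments:
  2759 − 1222 = 1537 bp
  3127 − 2759 = 368 bp
  3771 − 3127 = 644 bp
  4543 − 3771 = 772 bp
  4787 − 4543 = 244 bp
  7211 − 4787 = 2424 bp
  wrap: 7382 − 7211 + 1222 = 1393 bp
Sorted largest to smallest: 2424, 1537, 1393, 772, 644, 368, 244 bp.

2424, 1537, 1393, 772, 644, 368, 244 bp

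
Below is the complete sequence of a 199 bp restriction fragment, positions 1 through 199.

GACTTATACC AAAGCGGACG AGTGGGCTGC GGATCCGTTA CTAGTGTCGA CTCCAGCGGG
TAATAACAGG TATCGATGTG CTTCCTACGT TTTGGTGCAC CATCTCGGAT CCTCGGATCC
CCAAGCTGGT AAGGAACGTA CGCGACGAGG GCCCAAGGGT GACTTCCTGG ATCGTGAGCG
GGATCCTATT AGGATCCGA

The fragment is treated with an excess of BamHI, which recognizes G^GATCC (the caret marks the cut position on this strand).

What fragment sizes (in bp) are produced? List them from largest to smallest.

76, 66, 31, 11, 8, 7 bp

BamHI sites (GGATCC) start at positions 31, 107, 115, 181, 192.
BamHI cuts after the first base of each site, so after positions 31, 107, 115, 181, 192.
Linear molecule, 5 cuts → 6 fragments:
  1–31 → 31 bp
  32–107 → 76 bp
  108–115 → 8 bp
  116–181 → 66 bp
  182–192 → 11 bp
  193–199 → 7 bp
Sorted largest to smallest: 76, 66, 31, 11, 8, 7 bp.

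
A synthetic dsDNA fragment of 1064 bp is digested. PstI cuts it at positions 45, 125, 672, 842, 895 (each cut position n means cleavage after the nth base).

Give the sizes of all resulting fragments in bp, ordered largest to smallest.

547, 170, 169, 80, 53, 45 bp

Linear molecule, 5 cuts → 6 fragments:
  45 − 0 = 45 bp
  125 − 45 = 80 bp
  672 − 125 = 547 bp
  842 − 672 = 170 bp
  895 − 842 = 53 bp
  1064 − 895 = 169 bp
Sorted largest to smallest: 547, 170, 169, 80, 53, 45 bp.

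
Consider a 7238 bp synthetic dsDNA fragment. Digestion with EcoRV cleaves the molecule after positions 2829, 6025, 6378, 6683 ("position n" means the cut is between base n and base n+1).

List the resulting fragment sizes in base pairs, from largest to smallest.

Linear molecule, 4 cuts → 5 fragments:
  2829 − 0 = 2829 bp
  6025 − 2829 = 3196 bp
  6378 − 6025 = 353 bp
  6683 − 6378 = 305 bp
  7238 − 6683 = 555 bp
Sorted largest to smallest: 3196, 2829, 555, 353, 305 bp.

3196, 2829, 555, 353, 305 bp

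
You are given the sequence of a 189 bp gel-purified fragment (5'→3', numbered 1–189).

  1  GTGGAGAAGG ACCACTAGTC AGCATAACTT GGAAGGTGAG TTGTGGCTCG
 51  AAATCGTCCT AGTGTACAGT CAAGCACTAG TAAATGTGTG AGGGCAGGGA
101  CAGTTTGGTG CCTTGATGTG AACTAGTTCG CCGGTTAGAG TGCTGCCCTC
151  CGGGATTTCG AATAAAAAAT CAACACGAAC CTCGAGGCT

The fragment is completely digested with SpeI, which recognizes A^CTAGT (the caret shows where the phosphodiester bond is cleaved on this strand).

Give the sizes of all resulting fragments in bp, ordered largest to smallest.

67, 62, 46, 14 bp

SpeI sites (ACTAGT) start at positions 14, 76, 122.
SpeI cuts after the first base of each site, so after positions 14, 76, 122.
Linear molecule, 3 cuts → 4 fragments:
  1–14 → 14 bp
  15–76 → 62 bp
  77–122 → 46 bp
  123–189 → 67 bp
Sorted largest to smallest: 67, 62, 46, 14 bp.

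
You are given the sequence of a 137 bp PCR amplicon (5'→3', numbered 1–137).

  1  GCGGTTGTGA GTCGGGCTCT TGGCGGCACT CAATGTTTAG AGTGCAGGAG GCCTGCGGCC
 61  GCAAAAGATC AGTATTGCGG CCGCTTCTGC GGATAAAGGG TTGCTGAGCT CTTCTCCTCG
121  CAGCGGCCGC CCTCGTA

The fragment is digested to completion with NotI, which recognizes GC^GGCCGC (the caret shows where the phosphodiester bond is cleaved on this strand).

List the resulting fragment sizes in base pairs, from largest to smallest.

56, 46, 22, 13 bp

NotI sites (GCGGCCGC) start at positions 55, 77, 123.
NotI cuts after base 2 of each site, so after positions 56, 78, 124.
Linear molecule, 3 cuts → 4 fragments:
  1–56 → 56 bp
  57–78 → 22 bp
  79–124 → 46 bp
  125–137 → 13 bp
Sorted largest to smallest: 56, 46, 22, 13 bp.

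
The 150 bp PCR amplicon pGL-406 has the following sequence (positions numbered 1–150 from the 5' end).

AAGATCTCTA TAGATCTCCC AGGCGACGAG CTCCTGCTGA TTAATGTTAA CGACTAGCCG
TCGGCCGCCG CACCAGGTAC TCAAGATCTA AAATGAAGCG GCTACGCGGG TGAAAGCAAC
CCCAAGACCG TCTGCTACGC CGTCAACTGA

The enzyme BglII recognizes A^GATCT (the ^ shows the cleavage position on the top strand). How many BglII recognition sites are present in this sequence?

AGATCT occurs starting at positions 2, 12, 84.
BglII cuts at 3 sites.

3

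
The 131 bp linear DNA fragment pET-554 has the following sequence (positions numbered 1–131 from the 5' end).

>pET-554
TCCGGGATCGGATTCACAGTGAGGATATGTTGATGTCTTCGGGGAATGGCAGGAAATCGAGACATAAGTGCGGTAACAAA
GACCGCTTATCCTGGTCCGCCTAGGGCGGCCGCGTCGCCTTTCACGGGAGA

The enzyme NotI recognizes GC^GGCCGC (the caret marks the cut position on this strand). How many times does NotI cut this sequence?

GCGGCCGC occurs starting at position 106.
NotI cuts at 1 site.

1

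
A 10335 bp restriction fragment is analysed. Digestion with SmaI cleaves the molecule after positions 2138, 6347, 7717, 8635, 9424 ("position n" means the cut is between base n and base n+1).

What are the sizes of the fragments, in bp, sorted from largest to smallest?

4209, 2138, 1370, 918, 911, 789 bp

Linear molecule, 5 cuts → 6 fragments:
  2138 − 0 = 2138 bp
  6347 − 2138 = 4209 bp
  7717 − 6347 = 1370 bp
  8635 − 7717 = 918 bp
  9424 − 8635 = 789 bp
  10335 − 9424 = 911 bp
Sorted largest to smallest: 4209, 2138, 1370, 918, 911, 789 bp.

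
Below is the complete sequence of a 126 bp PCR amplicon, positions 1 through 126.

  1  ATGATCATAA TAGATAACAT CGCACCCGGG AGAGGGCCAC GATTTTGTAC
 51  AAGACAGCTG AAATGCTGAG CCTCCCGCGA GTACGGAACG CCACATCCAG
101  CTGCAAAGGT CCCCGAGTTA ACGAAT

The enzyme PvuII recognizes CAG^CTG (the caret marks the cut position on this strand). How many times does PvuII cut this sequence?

CAGCTG occurs starting at positions 55, 98.
PvuII cuts at 2 sites.

2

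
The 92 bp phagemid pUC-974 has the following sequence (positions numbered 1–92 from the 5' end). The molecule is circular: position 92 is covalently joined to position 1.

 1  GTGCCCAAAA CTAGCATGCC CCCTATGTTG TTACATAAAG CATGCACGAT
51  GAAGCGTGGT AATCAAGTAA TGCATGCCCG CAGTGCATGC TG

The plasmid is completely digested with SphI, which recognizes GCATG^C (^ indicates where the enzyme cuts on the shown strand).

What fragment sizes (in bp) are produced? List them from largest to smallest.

32, 26, 21, 13 bp

SphI sites (GCATGC) start at positions 14, 40, 72, 85.
SphI cuts after base 5 of each site (before the last base), so after positions 18, 44, 76, 89.
Circular molecule, 4 cuts → 4 fragments:
  19–44 → 26 bp
  45–76 → 32 bp
  77–89 → 13 bp
  90–92 then 1–18 → 3 + 18 = 21 bp
Sorted largest to smallest: 32, 26, 21, 13 bp.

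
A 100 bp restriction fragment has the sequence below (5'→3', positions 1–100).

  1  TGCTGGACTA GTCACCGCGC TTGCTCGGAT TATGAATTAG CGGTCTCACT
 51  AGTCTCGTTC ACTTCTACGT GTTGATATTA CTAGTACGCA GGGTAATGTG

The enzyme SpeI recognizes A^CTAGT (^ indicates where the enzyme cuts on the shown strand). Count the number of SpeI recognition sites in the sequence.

ACTAGT occurs starting at positions 7, 48, 80.
SpeI cuts at 3 sites.

3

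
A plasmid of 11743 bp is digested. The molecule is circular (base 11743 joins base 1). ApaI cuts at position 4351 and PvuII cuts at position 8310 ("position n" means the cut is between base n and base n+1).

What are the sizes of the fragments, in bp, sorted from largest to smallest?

7784, 3959 bp

Combined cut positions (sorted): 4351, 8310.
Circular molecule, 2 cuts → 2 fragments:
  8310 − 4351 = 3959 bp
  wrap: 11743 − 8310 + 4351 = 7784 bp
Sorted largest to smallest: 7784, 3959 bp.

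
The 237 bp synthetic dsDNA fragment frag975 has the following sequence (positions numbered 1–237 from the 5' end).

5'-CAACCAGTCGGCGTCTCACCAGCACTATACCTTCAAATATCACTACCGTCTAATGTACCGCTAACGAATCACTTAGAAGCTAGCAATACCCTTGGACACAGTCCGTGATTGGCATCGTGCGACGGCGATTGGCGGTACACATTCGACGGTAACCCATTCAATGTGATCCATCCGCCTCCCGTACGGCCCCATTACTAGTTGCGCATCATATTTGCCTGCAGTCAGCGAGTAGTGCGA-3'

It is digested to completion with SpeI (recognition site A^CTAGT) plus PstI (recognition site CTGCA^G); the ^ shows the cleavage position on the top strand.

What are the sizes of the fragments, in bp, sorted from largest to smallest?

The SpeI site (ACTAGT) starts at position 194.
SpeI cuts after the first base of each site, so after position 194.
The PstI site (CTGCAG) starts at position 216.
PstI cuts after base 5 of each site (before the last base), so after position 220.
Combined cut positions: 194, 220.
Linear molecule, 2 cuts → 3 fragments:
  1–194 → 194 bp
  195–220 → 26 bp
  221–237 → 17 bp
Sorted largest to smallest: 194, 26, 17 bp.

194, 26, 17 bp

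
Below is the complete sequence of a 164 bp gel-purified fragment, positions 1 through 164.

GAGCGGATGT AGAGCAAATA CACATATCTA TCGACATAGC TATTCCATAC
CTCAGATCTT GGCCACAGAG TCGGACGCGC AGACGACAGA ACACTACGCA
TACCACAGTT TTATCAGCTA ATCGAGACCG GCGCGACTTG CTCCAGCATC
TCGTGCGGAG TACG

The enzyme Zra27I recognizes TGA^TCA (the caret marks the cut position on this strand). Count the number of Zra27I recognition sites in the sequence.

No occurrence of TGATCA is present in the sequence.
Zra27I does not cut: 0 sites.

0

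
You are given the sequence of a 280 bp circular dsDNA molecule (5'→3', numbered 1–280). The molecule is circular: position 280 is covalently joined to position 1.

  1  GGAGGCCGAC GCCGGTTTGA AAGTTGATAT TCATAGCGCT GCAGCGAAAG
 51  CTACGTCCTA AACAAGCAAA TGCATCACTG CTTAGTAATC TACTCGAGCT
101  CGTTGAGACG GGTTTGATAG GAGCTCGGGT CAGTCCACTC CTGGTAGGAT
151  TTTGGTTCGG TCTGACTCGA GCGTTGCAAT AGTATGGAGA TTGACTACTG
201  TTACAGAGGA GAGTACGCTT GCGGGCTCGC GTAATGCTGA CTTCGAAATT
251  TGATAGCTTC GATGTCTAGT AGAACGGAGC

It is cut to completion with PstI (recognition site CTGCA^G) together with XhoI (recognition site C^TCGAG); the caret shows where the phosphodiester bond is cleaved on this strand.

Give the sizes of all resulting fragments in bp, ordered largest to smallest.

The PstI site (CTGCAG) starts at position 39.
PstI cuts after base 5 of each site (before the last base), so after position 43.
XhoI sites (CTCGAG) start at positions 93, 166.
XhoI cuts after the first base of each site, so after positions 93, 166.
Combined cut positions: 43, 93, 166.
Circular molecule, 3 cuts → 3 fragments:
  44–93 → 50 bp
  94–166 → 73 bp
  167–280 then 1–43 → 114 + 43 = 157 bp
Sorted largest to smallest: 157, 73, 50 bp.

157, 73, 50 bp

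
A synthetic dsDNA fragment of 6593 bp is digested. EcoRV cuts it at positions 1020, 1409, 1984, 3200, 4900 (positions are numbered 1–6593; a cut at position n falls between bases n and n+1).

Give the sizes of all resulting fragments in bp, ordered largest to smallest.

1700, 1693, 1216, 1020, 575, 389 bp

Linear molecule, 5 cuts → 6 fragments:
  1020 − 0 = 1020 bp
  1409 − 1020 = 389 bp
  1984 − 1409 = 575 bp
  3200 − 1984 = 1216 bp
  4900 − 3200 = 1700 bp
  6593 − 4900 = 1693 bp
Sorted largest to smallest: 1700, 1693, 1216, 1020, 575, 389 bp.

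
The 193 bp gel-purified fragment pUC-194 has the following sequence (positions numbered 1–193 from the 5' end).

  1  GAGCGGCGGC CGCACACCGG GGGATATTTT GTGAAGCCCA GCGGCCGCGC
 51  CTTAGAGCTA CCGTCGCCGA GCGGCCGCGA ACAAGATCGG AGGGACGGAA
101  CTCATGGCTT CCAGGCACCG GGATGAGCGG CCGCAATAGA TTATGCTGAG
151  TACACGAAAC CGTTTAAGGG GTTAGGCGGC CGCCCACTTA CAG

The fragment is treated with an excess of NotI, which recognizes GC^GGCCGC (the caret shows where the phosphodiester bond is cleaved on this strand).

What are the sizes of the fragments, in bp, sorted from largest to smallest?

NotI sites (GCGGCCGC) start at positions 6, 41, 71, 127, 176.
NotI cuts after base 2 of each site, so after positions 7, 42, 72, 128, 177.
Linear molecule, 5 cuts → 6 fragments:
  1–7 → 7 bp
  8–42 → 35 bp
  43–72 → 30 bp
  73–128 → 56 bp
  129–177 → 49 bp
  178–193 → 16 bp
Sorted largest to smallest: 56, 49, 35, 30, 16, 7 bp.

56, 49, 35, 30, 16, 7 bp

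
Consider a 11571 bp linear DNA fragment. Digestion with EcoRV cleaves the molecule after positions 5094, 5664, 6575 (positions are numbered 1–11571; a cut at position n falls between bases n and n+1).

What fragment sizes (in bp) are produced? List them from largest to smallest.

5094, 4996, 911, 570 bp

Linear molecule, 3 cuts → 4 fragments:
  5094 − 0 = 5094 bp
  5664 − 5094 = 570 bp
  6575 − 5664 = 911 bp
  11571 − 6575 = 4996 bp
Sorted largest to smallest: 5094, 4996, 911, 570 bp.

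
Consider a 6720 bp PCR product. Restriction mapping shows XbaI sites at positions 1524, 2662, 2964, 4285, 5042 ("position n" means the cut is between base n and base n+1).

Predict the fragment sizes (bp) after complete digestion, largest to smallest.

1678, 1524, 1321, 1138, 757, 302 bp

Linear molecule, 5 cuts → 6 fragments:
  1524 − 0 = 1524 bp
  2662 − 1524 = 1138 bp
  2964 − 2662 = 302 bp
  4285 − 2964 = 1321 bp
  5042 − 4285 = 757 bp
  6720 − 5042 = 1678 bp
Sorted largest to smallest: 1678, 1524, 1321, 1138, 757, 302 bp.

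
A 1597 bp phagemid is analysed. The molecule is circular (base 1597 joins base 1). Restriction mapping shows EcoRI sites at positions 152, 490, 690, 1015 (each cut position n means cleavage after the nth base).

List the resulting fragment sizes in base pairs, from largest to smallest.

Circular molecule, 4 cuts → 4 fragments:
  490 − 152 = 338 bp
  690 − 490 = 200 bp
  1015 − 690 = 325 bp
  wrap: 1597 − 1015 + 152 = 734 bp
Sorted largest to smallest: 734, 338, 325, 200 bp.

734, 338, 325, 200 bp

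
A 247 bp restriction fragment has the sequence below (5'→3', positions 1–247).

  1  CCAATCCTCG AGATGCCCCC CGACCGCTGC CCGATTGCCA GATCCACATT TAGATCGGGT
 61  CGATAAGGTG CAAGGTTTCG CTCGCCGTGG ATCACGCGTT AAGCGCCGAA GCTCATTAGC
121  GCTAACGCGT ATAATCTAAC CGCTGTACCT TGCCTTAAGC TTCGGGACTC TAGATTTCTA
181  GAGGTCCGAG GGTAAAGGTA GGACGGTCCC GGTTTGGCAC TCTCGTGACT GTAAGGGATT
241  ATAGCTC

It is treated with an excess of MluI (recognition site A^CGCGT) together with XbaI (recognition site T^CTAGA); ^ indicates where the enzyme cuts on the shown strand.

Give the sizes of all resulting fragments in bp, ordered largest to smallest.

94, 70, 44, 31, 8 bp

MluI sites (ACGCGT) start at positions 94, 125.
MluI cuts after the first base of each site, so after positions 94, 125.
XbaI sites (TCTAGA) start at positions 169, 177.
XbaI cuts after the first base of each site, so after positions 169, 177.
Combined cut positions: 94, 125, 169, 177.
Linear molecule, 4 cuts → 5 fragments:
  1–94 → 94 bp
  95–125 → 31 bp
  126–169 → 44 bp
  170–177 → 8 bp
  178–247 → 70 bp
Sorted largest to smallest: 94, 70, 44, 31, 8 bp.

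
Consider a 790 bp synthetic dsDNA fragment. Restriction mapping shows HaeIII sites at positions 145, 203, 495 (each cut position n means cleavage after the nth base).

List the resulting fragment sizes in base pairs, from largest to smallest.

295, 292, 145, 58 bp

Linear molecule, 3 cuts → 4 fragments:
  145 − 0 = 145 bp
  203 − 145 = 58 bp
  495 − 203 = 292 bp
  790 − 495 = 295 bp
Sorted largest to smallest: 295, 292, 145, 58 bp.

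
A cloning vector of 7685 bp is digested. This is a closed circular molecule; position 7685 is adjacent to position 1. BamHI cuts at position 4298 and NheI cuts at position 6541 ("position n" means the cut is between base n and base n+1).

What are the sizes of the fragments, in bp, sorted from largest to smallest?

5442, 2243 bp

Combined cut positions (sorted): 4298, 6541.
Circular molecule, 2 cuts → 2 fragments:
  6541 − 4298 = 2243 bp
  wrap: 7685 − 6541 + 4298 = 5442 bp
Sorted largest to smallest: 5442, 2243 bp.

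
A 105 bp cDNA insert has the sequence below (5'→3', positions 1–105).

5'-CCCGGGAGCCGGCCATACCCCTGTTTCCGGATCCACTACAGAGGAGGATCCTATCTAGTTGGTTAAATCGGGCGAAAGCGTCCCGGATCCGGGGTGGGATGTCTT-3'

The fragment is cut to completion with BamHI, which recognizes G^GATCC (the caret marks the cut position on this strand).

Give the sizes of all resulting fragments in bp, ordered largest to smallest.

39, 29, 20, 17 bp

BamHI sites (GGATCC) start at positions 29, 46, 85.
BamHI cuts after the first base of each site, so after positions 29, 46, 85.
Linear molecule, 3 cuts → 4 fragments:
  1–29 → 29 bp
  30–46 → 17 bp
  47–85 → 39 bp
  86–105 → 20 bp
Sorted largest to smallest: 39, 29, 20, 17 bp.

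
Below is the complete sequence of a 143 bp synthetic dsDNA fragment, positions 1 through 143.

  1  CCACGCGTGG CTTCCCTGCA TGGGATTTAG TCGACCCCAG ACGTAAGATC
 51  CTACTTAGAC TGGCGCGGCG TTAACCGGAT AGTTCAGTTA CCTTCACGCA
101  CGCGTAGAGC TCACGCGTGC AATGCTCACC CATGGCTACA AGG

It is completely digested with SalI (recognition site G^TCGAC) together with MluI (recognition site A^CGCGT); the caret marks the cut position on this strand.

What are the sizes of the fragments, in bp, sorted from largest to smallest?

The SalI site (GTCGAC) starts at position 30.
SalI cuts after the first base of each site, so after position 30.
MluI sites (ACGCGT) start at positions 3, 100, 113.
MluI cuts after the first base of each site, so after positions 3, 100, 113.
Combined cut positions: 3, 30, 100, 113.
Linear molecule, 4 cuts → 5 fragments:
  1–3 → 3 bp
  4–30 → 27 bp
  31–100 → 70 bp
  101–113 → 13 bp
  114–143 → 30 bp
Sorted largest to smallest: 70, 30, 27, 13, 3 bp.

70, 30, 27, 13, 3 bp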